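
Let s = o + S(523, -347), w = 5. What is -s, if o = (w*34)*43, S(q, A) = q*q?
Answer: -280839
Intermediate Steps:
S(q, A) = q²
o = 7310 (o = (5*34)*43 = 170*43 = 7310)
s = 280839 (s = 7310 + 523² = 7310 + 273529 = 280839)
-s = -1*280839 = -280839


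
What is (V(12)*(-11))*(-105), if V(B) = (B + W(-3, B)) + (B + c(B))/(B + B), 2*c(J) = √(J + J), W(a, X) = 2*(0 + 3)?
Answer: 42735/2 + 385*√6/8 ≈ 21485.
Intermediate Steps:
W(a, X) = 6 (W(a, X) = 2*3 = 6)
c(J) = √2*√J/2 (c(J) = √(J + J)/2 = √(2*J)/2 = (√2*√J)/2 = √2*√J/2)
V(B) = 6 + B + (B + √2*√B/2)/(2*B) (V(B) = (B + 6) + (B + √2*√B/2)/(B + B) = (6 + B) + (B + √2*√B/2)/((2*B)) = (6 + B) + (B + √2*√B/2)*(1/(2*B)) = (6 + B) + (B + √2*√B/2)/(2*B) = 6 + B + (B + √2*√B/2)/(2*B))
(V(12)*(-11))*(-105) = ((13/2 + 12 + √2/(4*√12))*(-11))*(-105) = ((13/2 + 12 + √2*(√3/6)/4)*(-11))*(-105) = ((13/2 + 12 + √6/24)*(-11))*(-105) = ((37/2 + √6/24)*(-11))*(-105) = (-407/2 - 11*√6/24)*(-105) = 42735/2 + 385*√6/8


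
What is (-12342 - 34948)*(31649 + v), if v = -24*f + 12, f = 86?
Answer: -1399642130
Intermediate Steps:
v = -2052 (v = -24*86 + 12 = -2064 + 12 = -2052)
(-12342 - 34948)*(31649 + v) = (-12342 - 34948)*(31649 - 2052) = -47290*29597 = -1399642130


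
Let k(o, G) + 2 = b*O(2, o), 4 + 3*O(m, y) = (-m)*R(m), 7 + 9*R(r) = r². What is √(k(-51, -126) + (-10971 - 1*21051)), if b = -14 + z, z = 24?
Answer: 14*I*√1471/3 ≈ 178.98*I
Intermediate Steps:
R(r) = -7/9 + r²/9
O(m, y) = -4/3 - m*(-7/9 + m²/9)/3 (O(m, y) = -4/3 + ((-m)*(-7/9 + m²/9))/3 = -4/3 + (-m*(-7/9 + m²/9))/3 = -4/3 - m*(-7/9 + m²/9)/3)
b = 10 (b = -14 + 24 = 10)
k(o, G) = -118/9 (k(o, G) = -2 + 10*(-4/3 - 1/27*2³ + (7/27)*2) = -2 + 10*(-4/3 - 1/27*8 + 14/27) = -2 + 10*(-4/3 - 8/27 + 14/27) = -2 + 10*(-10/9) = -2 - 100/9 = -118/9)
√(k(-51, -126) + (-10971 - 1*21051)) = √(-118/9 + (-10971 - 1*21051)) = √(-118/9 + (-10971 - 21051)) = √(-118/9 - 32022) = √(-288316/9) = 14*I*√1471/3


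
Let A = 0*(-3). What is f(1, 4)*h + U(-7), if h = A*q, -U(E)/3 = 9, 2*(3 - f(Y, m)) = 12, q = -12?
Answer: -27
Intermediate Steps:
f(Y, m) = -3 (f(Y, m) = 3 - ½*12 = 3 - 6 = -3)
A = 0
U(E) = -27 (U(E) = -3*9 = -27)
h = 0 (h = 0*(-12) = 0)
f(1, 4)*h + U(-7) = -3*0 - 27 = 0 - 27 = -27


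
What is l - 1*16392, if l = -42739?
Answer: -59131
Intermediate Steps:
l - 1*16392 = -42739 - 1*16392 = -42739 - 16392 = -59131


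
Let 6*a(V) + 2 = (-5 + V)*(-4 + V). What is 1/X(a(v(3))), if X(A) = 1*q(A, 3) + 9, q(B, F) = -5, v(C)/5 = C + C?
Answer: 1/4 ≈ 0.25000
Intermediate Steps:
v(C) = 10*C (v(C) = 5*(C + C) = 5*(2*C) = 10*C)
a(V) = -1/3 + (-5 + V)*(-4 + V)/6 (a(V) = -1/3 + ((-5 + V)*(-4 + V))/6 = -1/3 + (-5 + V)*(-4 + V)/6)
X(A) = 4 (X(A) = 1*(-5) + 9 = -5 + 9 = 4)
1/X(a(v(3))) = 1/4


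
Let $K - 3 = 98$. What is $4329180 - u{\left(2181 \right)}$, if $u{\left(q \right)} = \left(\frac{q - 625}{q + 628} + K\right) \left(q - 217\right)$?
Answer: $\frac{11600406160}{2809} \approx 4.1297 \cdot 10^{6}$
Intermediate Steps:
$K = 101$ ($K = 3 + 98 = 101$)
$u{\left(q \right)} = \left(-217 + q\right) \left(101 + \frac{-625 + q}{628 + q}\right)$ ($u{\left(q \right)} = \left(\frac{q - 625}{q + 628} + 101\right) \left(q - 217\right) = \left(\frac{-625 + q}{628 + q} + 101\right) \left(-217 + q\right) = \left(101 + \frac{-625 + q}{628 + q}\right) \left(-217 + q\right) = \left(-217 + q\right) \left(101 + \frac{-625 + q}{628 + q}\right)$)
$4329180 - u{\left(2181 \right)} = 4329180 - \frac{-13628251 + 102 \cdot 2181^{2} + 40669 \cdot 2181}{628 + 2181} = 4329180 - \frac{-13628251 + 102 \cdot 4756761 + 88699089}{2809} = 4329180 - \frac{-13628251 + 485189622 + 88699089}{2809} = 4329180 - \frac{1}{2809} \cdot 560260460 = 4329180 - \frac{560260460}{2809} = \frac{11600406160}{2809}$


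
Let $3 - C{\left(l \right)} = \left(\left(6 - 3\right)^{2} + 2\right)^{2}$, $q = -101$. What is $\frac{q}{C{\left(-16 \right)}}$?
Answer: $\frac{101}{118} \approx 0.85593$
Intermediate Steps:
$C{\left(l \right)} = -118$ ($C{\left(l \right)} = 3 - \left(\left(6 - 3\right)^{2} + 2\right)^{2} = 3 - \left(3^{2} + 2\right)^{2} = 3 - \left(9 + 2\right)^{2} = 3 - 11^{2} = 3 - 121 = -118$)
$\frac{q}{C{\left(-16 \right)}} = - \frac{101}{-118} = \left(-101\right) \left(- \frac{1}{118}\right) = \frac{101}{118}$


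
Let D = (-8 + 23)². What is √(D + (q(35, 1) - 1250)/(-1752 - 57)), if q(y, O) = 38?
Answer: √9117293/201 ≈ 15.022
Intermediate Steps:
D = 225 (D = 15² = 225)
√(D + (q(35, 1) - 1250)/(-1752 - 57)) = √(225 + (38 - 1250)/(-1752 - 57)) = √(225 - 1212/(-1809)) = √(225 - 1212*(-1/1809)) = √(225 + 404/603) = √(136079/603) = √9117293/201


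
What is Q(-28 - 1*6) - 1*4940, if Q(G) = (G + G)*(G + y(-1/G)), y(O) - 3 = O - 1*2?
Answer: -2698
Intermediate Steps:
y(O) = 1 + O (y(O) = 3 + (O - 1*2) = 3 + (O - 2) = 3 + (-2 + O) = 1 + O)
Q(G) = 2*G*(1 + G - 1/G) (Q(G) = (G + G)*(G + (1 - 1/G)) = (2*G)*(1 + G - 1/G) = 2*G*(1 + G - 1/G))
Q(-28 - 1*6) - 1*4940 = (-2 + 2*(-28 - 1*6) + 2*(-28 - 1*6)**2) - 1*4940 = (-2 + 2*(-28 - 6) + 2*(-28 - 6)**2) - 4940 = (-2 + 2*(-34) + 2*(-34)**2) - 4940 = (-2 - 68 + 2*1156) - 4940 = (-2 - 68 + 2312) - 4940 = 2242 - 4940 = -2698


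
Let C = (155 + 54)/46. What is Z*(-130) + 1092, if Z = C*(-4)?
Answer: 79456/23 ≈ 3454.6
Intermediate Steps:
C = 209/46 (C = 209*(1/46) = 209/46 ≈ 4.5435)
Z = -418/23 (Z = (209/46)*(-4) = -418/23 ≈ -18.174)
Z*(-130) + 1092 = -418/23*(-130) + 1092 = 54340/23 + 1092 = 79456/23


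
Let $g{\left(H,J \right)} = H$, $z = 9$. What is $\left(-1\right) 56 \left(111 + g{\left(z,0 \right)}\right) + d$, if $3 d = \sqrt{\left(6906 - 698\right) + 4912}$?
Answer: $-6720 + \frac{4 \sqrt{695}}{3} \approx -6684.9$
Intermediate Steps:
$d = \frac{4 \sqrt{695}}{3}$ ($d = \frac{\sqrt{\left(6906 - 698\right) + 4912}}{3} = \frac{\sqrt{6208 + 4912}}{3} = \frac{\sqrt{11120}}{3} = \frac{4 \sqrt{695}}{3} \approx 35.15$)
$\left(-1\right) 56 \left(111 + g{\left(z,0 \right)}\right) + d = \left(-1\right) 56 \left(111 + 9\right) + \frac{4 \sqrt{695}}{3} = \left(-56\right) 120 + \frac{4 \sqrt{695}}{3} = -6720 + \frac{4 \sqrt{695}}{3}$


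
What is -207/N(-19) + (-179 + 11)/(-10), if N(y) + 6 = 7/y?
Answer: 29829/605 ≈ 49.304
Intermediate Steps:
N(y) = -6 + 7/y
-207/N(-19) + (-179 + 11)/(-10) = -207/(-6 + 7/(-19)) + (-179 + 11)/(-10) = -207/(-6 + 7*(-1/19)) - 168*(-1/10) = -207/(-6 - 7/19) + 84/5 = -207/(-121/19) + 84/5 = -207*(-19/121) + 84/5 = 3933/121 + 84/5 = 29829/605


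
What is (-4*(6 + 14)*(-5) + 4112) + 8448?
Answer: 12960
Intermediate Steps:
(-4*(6 + 14)*(-5) + 4112) + 8448 = (-4*20*(-5) + 4112) + 8448 = (-80*(-5) + 4112) + 8448 = (400 + 4112) + 8448 = 4512 + 8448 = 12960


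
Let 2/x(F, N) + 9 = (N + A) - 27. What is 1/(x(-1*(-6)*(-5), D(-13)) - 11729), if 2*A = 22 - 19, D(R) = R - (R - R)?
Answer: -95/1114259 ≈ -8.5258e-5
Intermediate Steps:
D(R) = R (D(R) = R - 1*0 = R + 0 = R)
A = 3/2 (A = (22 - 19)/2 = (½)*3 = 3/2 ≈ 1.5000)
x(F, N) = 2/(-69/2 + N) (x(F, N) = 2/(-9 + ((N + 3/2) - 27)) = 2/(-9 + ((3/2 + N) - 27)) = 2/(-9 + (-51/2 + N)) = 2/(-69/2 + N))
1/(x(-1*(-6)*(-5), D(-13)) - 11729) = 1/(4/(-69 + 2*(-13)) - 11729) = 1/(4/(-69 - 26) - 11729) = 1/(4/(-95) - 11729) = 1/(4*(-1/95) - 11729) = 1/(-4/95 - 11729) = 1/(-1114259/95) = -95/1114259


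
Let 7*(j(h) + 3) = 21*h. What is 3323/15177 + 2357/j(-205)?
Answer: -11239525/3126462 ≈ -3.5950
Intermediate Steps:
j(h) = -3 + 3*h (j(h) = -3 + (21*h)/7 = -3 + 3*h)
3323/15177 + 2357/j(-205) = 3323/15177 + 2357/(-3 + 3*(-205)) = 3323*(1/15177) + 2357/(-3 - 615) = 3323/15177 + 2357/(-618) = 3323/15177 + 2357*(-1/618) = 3323/15177 - 2357/618 = -11239525/3126462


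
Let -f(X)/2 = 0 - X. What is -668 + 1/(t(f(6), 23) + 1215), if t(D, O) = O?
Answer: -826983/1238 ≈ -668.00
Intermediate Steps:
f(X) = 2*X (f(X) = -2*(0 - X) = -(-2)*X = 2*X)
-668 + 1/(t(f(6), 23) + 1215) = -668 + 1/(23 + 1215) = -668 + 1/1238 = -826983/1238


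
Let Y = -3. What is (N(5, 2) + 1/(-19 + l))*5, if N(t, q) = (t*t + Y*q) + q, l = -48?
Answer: 7030/67 ≈ 104.93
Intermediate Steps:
N(t, q) = t² - 2*q (N(t, q) = (t*t - 3*q) + q = (t² - 3*q) + q = t² - 2*q)
(N(5, 2) + 1/(-19 + l))*5 = ((5² - 2*2) + 1/(-19 - 48))*5 = ((25 - 4) + 1/(-67))*5 = (21 - 1/67)*5 = (1406/67)*5 = 7030/67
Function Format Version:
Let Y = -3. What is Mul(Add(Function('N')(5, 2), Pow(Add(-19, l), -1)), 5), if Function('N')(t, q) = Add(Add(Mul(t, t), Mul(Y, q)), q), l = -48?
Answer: Rational(7030, 67) ≈ 104.93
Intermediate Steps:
Function('N')(t, q) = Add(Pow(t, 2), Mul(-2, q)) (Function('N')(t, q) = Add(Add(Mul(t, t), Mul(-3, q)), q) = Add(Add(Pow(t, 2), Mul(-3, q)), q) = Add(Pow(t, 2), Mul(-2, q)))
Mul(Add(Function('N')(5, 2), Pow(Add(-19, l), -1)), 5) = Mul(Add(Add(Pow(5, 2), Mul(-2, 2)), Pow(Add(-19, -48), -1)), 5) = Mul(Add(Add(25, -4), Pow(-67, -1)), 5) = Mul(Add(21, Rational(-1, 67)), 5) = Mul(Rational(1406, 67), 5) = Rational(7030, 67)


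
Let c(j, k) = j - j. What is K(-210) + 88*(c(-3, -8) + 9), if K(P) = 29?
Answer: 821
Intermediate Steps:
c(j, k) = 0
K(-210) + 88*(c(-3, -8) + 9) = 29 + 88*(0 + 9) = 29 + 88*9 = 29 + 792 = 821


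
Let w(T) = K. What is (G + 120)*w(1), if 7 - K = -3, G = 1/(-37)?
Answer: 44390/37 ≈ 1199.7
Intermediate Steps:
G = -1/37 ≈ -0.027027
K = 10 (K = 7 - 1*(-3) = 7 + 3 = 10)
w(T) = 10
(G + 120)*w(1) = (-1/37 + 120)*10 = (4439/37)*10 = 44390/37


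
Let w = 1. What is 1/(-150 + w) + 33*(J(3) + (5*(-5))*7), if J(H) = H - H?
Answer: -860476/149 ≈ -5775.0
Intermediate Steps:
J(H) = 0
1/(-150 + w) + 33*(J(3) + (5*(-5))*7) = 1/(-150 + 1) + 33*(0 + (5*(-5))*7) = 1/(-149) + 33*(0 - 25*7) = -1/149 + 33*(0 - 175) = -1/149 + 33*(-175) = -1/149 - 5775 = -860476/149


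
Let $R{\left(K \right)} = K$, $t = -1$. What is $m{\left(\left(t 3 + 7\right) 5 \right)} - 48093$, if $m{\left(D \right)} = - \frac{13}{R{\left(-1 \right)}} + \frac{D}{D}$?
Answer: $-48079$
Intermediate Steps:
$m{\left(D \right)} = 14$ ($m{\left(D \right)} = - \frac{13}{-1} + \frac{D}{D} = \left(-13\right) \left(-1\right) + 1 = 13 + 1 = 14$)
$m{\left(\left(t 3 + 7\right) 5 \right)} - 48093 = 14 - 48093 = -48079$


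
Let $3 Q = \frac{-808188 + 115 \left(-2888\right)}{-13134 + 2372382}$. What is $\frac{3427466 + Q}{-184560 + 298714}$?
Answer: $\frac{6064681444099}{201988197144} \approx 30.025$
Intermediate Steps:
$Q = - \frac{285077}{1769436}$ ($Q = \frac{\left(-808188 + 115 \left(-2888\right)\right) \frac{1}{-13134 + 2372382}}{3} = \frac{\left(-808188 - 332120\right) \frac{1}{2359248}}{3} = \frac{\left(-1140308\right) \frac{1}{2359248}}{3} = \frac{1}{3} \left(- \frac{285077}{589812}\right) = - \frac{285077}{1769436} \approx -0.16111$)
$\frac{3427466 + Q}{-184560 + 298714} = \frac{3427466 - \frac{285077}{1769436}}{-184560 + 298714} = \frac{6064681444099}{1769436 \cdot 114154} = \frac{6064681444099}{1769436} \cdot \frac{1}{114154} = \frac{6064681444099}{201988197144}$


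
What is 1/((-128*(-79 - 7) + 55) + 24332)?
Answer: 1/35395 ≈ 2.8253e-5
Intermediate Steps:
1/((-128*(-79 - 7) + 55) + 24332) = 1/((-128*(-86) + 55) + 24332) = 1/((11008 + 55) + 24332) = 1/(11063 + 24332) = 1/35395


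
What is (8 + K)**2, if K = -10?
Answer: 4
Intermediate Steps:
(8 + K)**2 = (8 - 10)**2 = (-2)**2 = 4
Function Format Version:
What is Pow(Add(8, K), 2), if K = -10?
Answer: 4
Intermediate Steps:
Pow(Add(8, K), 2) = Pow(Add(8, -10), 2) = Pow(-2, 2) = 4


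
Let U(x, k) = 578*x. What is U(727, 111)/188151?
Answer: 420206/188151 ≈ 2.2333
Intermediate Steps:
U(727, 111)/188151 = (578*727)/188151 = 420206*(1/188151) = 420206/188151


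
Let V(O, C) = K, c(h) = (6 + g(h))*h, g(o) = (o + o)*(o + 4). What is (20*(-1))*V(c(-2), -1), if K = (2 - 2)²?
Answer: 0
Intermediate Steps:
K = 0 (K = 0² = 0)
g(o) = 2*o*(4 + o) (g(o) = (2*o)*(4 + o) = 2*o*(4 + o))
c(h) = h*(6 + 2*h*(4 + h)) (c(h) = (6 + 2*h*(4 + h))*h = h*(6 + 2*h*(4 + h)))
V(O, C) = 0
(20*(-1))*V(c(-2), -1) = (20*(-1))*0 = -20*0 = 0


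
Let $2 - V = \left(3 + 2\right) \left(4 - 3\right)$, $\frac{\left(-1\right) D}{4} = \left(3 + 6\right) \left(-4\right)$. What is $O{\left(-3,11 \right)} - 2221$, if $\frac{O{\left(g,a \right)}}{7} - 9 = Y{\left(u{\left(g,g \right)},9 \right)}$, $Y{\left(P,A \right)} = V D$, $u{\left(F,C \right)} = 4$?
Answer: $-5182$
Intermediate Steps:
$D = 144$ ($D = - 4 \left(3 + 6\right) \left(-4\right) = - 4 \cdot 9 \left(-4\right) = \left(-4\right) \left(-36\right) = 144$)
$V = -3$ ($V = 2 - \left(3 + 2\right) \left(4 - 3\right) = 2 - 5 \cdot 1 = 2 - 5 = -3$)
$Y{\left(P,A \right)} = -432$ ($Y{\left(P,A \right)} = \left(-3\right) 144 = -432$)
$O{\left(g,a \right)} = -2961$ ($O{\left(g,a \right)} = 63 + 7 \left(-432\right) = 63 - 3024 = -2961$)
$O{\left(-3,11 \right)} - 2221 = -2961 - 2221 = -5182$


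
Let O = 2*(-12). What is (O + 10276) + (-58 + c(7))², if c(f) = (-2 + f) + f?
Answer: 12368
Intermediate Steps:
c(f) = -2 + 2*f
O = -24
(O + 10276) + (-58 + c(7))² = (-24 + 10276) + (-58 + (-2 + 2*7))² = 10252 + (-58 + (-2 + 14))² = 10252 + (-58 + 12)² = 10252 + (-46)² = 10252 + 2116 = 12368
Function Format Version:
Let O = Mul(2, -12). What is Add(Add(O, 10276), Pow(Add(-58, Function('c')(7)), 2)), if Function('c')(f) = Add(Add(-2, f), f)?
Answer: 12368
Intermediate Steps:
Function('c')(f) = Add(-2, Mul(2, f))
O = -24
Add(Add(O, 10276), Pow(Add(-58, Function('c')(7)), 2)) = Add(Add(-24, 10276), Pow(Add(-58, Add(-2, Mul(2, 7))), 2)) = Add(10252, Pow(Add(-58, Add(-2, 14)), 2)) = Add(10252, Pow(Add(-58, 12), 2)) = Add(10252, Pow(-46, 2)) = Add(10252, 2116) = 12368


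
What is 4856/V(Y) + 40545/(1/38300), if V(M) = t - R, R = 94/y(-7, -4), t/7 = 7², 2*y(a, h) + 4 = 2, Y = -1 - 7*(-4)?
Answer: 678605724356/437 ≈ 1.5529e+9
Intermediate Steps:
Y = 27 (Y = -1 + 28 = 27)
y(a, h) = -1 (y(a, h) = -2 + (½)*2 = -2 + 1 = -1)
t = 343 (t = 7*7² = 7*49 = 343)
R = -94 (R = 94/(-1) = 94*(-1) = -94)
V(M) = 437 (V(M) = 343 - 1*(-94) = 343 + 94 = 437)
4856/V(Y) + 40545/(1/38300) = 4856/437 + 40545/(1/38300) = 4856*(1/437) + 40545/(1/38300) = 4856/437 + 40545*38300 = 4856/437 + 1552873500 = 678605724356/437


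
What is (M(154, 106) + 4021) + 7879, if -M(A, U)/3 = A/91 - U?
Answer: 158768/13 ≈ 12213.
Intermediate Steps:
M(A, U) = 3*U - 3*A/91 (M(A, U) = -3*(A/91 - U) = -3*(-U + A/91) = 3*U - 3*A/91)
(M(154, 106) + 4021) + 7879 = ((3*106 - 3/91*154) + 4021) + 7879 = ((318 - 66/13) + 4021) + 7879 = (4068/13 + 4021) + 7879 = 56341/13 + 7879 = 158768/13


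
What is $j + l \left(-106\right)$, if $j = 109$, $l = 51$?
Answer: $-5297$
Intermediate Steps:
$j + l \left(-106\right) = 109 + 51 \left(-106\right) = 109 - 5406 = -5297$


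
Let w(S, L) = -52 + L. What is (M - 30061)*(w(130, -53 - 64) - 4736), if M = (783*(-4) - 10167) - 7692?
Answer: 250410060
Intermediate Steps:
M = -20991 (M = (-3132 - 10167) - 7692 = -13299 - 7692 = -20991)
(M - 30061)*(w(130, -53 - 64) - 4736) = (-20991 - 30061)*((-52 + (-53 - 64)) - 4736) = -51052*((-52 - 117) - 4736) = -51052*(-169 - 4736) = -51052*(-4905) = 250410060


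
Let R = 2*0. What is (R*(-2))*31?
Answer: 0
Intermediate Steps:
R = 0
(R*(-2))*31 = (0*(-2))*31 = 0*31 = 0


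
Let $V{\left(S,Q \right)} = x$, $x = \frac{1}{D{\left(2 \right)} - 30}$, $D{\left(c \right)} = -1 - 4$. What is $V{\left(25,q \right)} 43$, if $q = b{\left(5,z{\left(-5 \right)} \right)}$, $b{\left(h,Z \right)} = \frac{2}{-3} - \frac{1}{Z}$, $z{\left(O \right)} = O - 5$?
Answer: $- \frac{43}{35} \approx -1.2286$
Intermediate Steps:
$z{\left(O \right)} = -5 + O$
$b{\left(h,Z \right)} = - \frac{2}{3} - \frac{1}{Z}$ ($b{\left(h,Z \right)} = 2 \left(- \frac{1}{3}\right) - \frac{1}{Z} = - \frac{2}{3} - \frac{1}{Z}$)
$q = - \frac{17}{30}$ ($q = - \frac{2}{3} - \frac{1}{-5 - 5} = - \frac{2}{3} - \frac{1}{-10} = - \frac{2}{3} - - \frac{1}{10} = - \frac{2}{3} + \frac{1}{10} = - \frac{17}{30} \approx -0.56667$)
$D{\left(c \right)} = -5$
$x = - \frac{1}{35}$ ($x = \frac{1}{-5 - 30} = \frac{1}{-35} = - \frac{1}{35} \approx -0.028571$)
$V{\left(S,Q \right)} = - \frac{1}{35}$
$V{\left(25,q \right)} 43 = \left(- \frac{1}{35}\right) 43 = - \frac{43}{35}$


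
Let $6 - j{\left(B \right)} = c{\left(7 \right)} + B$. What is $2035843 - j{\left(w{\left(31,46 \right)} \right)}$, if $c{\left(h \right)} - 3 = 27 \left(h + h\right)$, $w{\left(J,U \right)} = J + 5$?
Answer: $2036254$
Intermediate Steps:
$w{\left(J,U \right)} = 5 + J$
$c{\left(h \right)} = 3 + 54 h$ ($c{\left(h \right)} = 3 + 27 \left(h + h\right) = 3 + 27 \cdot 2 h = 3 + 54 h$)
$j{\left(B \right)} = -375 - B$ ($j{\left(B \right)} = 6 - \left(\left(3 + 54 \cdot 7\right) + B\right) = 6 - \left(\left(3 + 378\right) + B\right) = 6 - \left(381 + B\right) = -375 - B$)
$2035843 - j{\left(w{\left(31,46 \right)} \right)} = 2035843 - \left(-375 - \left(5 + 31\right)\right) = 2035843 - \left(-375 - 36\right) = 2035843 - -411 = 2035843 + 411 = 2036254$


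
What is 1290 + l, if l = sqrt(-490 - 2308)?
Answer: 1290 + I*sqrt(2798) ≈ 1290.0 + 52.896*I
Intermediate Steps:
l = I*sqrt(2798) (l = sqrt(-2798) = I*sqrt(2798) ≈ 52.896*I)
1290 + l = 1290 + I*sqrt(2798)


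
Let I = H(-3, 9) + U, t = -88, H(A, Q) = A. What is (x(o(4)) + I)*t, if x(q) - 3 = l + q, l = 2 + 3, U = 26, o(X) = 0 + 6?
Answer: -3256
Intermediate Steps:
o(X) = 6
l = 5
x(q) = 8 + q (x(q) = 3 + (5 + q) = 8 + q)
I = 23 (I = -3 + 26 = 23)
(x(o(4)) + I)*t = ((8 + 6) + 23)*(-88) = (14 + 23)*(-88) = 37*(-88) = -3256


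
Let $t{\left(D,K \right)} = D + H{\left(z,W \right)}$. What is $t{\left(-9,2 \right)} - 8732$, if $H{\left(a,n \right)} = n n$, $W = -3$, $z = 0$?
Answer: $-8732$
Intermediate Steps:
$H{\left(a,n \right)} = n^{2}$
$t{\left(D,K \right)} = 9 + D$ ($t{\left(D,K \right)} = D + \left(-3\right)^{2} = D + 9 = 9 + D$)
$t{\left(-9,2 \right)} - 8732 = \left(9 - 9\right) - 8732 = 0 - 8732 = -8732$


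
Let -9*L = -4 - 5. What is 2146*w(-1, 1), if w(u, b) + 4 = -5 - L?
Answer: -21460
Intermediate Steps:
L = 1 (L = -(-4 - 5)/9 = -⅑*(-9) = 1)
w(u, b) = -10 (w(u, b) = -4 + (-5 - 1*1) = -4 + (-5 - 1) = -4 - 6 = -10)
2146*w(-1, 1) = 2146*(-10) = -21460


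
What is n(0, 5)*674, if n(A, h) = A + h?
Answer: 3370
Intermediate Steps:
n(0, 5)*674 = (0 + 5)*674 = 5*674 = 3370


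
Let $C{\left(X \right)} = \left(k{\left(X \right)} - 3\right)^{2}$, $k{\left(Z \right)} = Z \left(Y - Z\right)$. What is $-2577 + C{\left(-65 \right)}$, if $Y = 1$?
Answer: $18427272$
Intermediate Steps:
$k{\left(Z \right)} = Z \left(1 - Z\right)$
$C{\left(X \right)} = \left(-3 + X \left(1 - X\right)\right)^{2}$ ($C{\left(X \right)} = \left(X \left(1 - X\right) - 3\right)^{2} = \left(-3 + X \left(1 - X\right)\right)^{2}$)
$-2577 + C{\left(-65 \right)} = -2577 + \left(3 - 65 \left(-1 - 65\right)\right)^{2} = -2577 + \left(3 - -4290\right)^{2} = -2577 + \left(3 + 4290\right)^{2} = -2577 + 4293^{2} = -2577 + 18429849 = 18427272$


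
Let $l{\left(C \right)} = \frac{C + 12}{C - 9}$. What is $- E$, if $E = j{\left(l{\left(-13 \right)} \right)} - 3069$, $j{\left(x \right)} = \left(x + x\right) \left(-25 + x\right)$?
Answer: $\frac{743247}{242} \approx 3071.3$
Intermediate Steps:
$l{\left(C \right)} = \frac{12 + C}{-9 + C}$
$j{\left(x \right)} = 2 x \left(-25 + x\right)$
$E = - \frac{743247}{242}$ ($E = 2 \frac{12 - 13}{-9 - 13} \left(-25 + \frac{12 - 13}{-9 - 13}\right) - 3069 = 2 \frac{1}{-22} \left(-1\right) \left(-25 + \frac{1}{-22} \left(-1\right)\right) - 3069 = 2 \left(\left(- \frac{1}{22}\right) \left(-1\right)\right) \left(-25 - - \frac{1}{22}\right) - 3069 = 2 \cdot \frac{1}{22} \left(-25 + \frac{1}{22}\right) - 3069 = 2 \cdot \frac{1}{22} \left(- \frac{549}{22}\right) - 3069 = - \frac{549}{242} - 3069 = - \frac{743247}{242} \approx -3071.3$)
$- E = \left(-1\right) \left(- \frac{743247}{242}\right) = \frac{743247}{242}$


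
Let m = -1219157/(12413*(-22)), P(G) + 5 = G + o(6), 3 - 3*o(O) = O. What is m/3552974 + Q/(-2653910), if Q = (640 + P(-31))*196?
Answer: -8190766768946983/183928750631032660 ≈ -0.044532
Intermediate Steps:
o(O) = 1 - O/3
P(G) = -6 + G (P(G) = -5 + (G + (1 - ⅓*6)) = -5 + (G + (1 - 2)) = -5 + (G - 1) = -5 + (-1 + G) = -6 + G)
m = 1219157/273086 (m = -1219157/(-273086) = -1219157*(-1/273086) = 1219157/273086 ≈ 4.4644)
Q = 118188 (Q = (640 + (-6 - 31))*196 = (640 - 37)*196 = 603*196 = 118188)
m/3552974 + Q/(-2653910) = (1219157/273086)/3552974 + 118188/(-2653910) = (1219157/273086)*(1/3552974) + 118188*(-1/2653910) = 1219157/970267457764 - 8442/189565 = -8190766768946983/183928750631032660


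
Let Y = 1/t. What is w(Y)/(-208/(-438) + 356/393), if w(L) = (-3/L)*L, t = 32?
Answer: -28689/13204 ≈ -2.1728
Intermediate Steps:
Y = 1/32 ≈ 0.031250
w(L) = -3
w(Y)/(-208/(-438) + 356/393) = -3/(-208/(-438) + 356/393) = -3/(-208*(-1/438) + 356*(1/393)) = -3/(104/219 + 356/393) = -3/13204/9563 = -3*9563/13204 = -28689/13204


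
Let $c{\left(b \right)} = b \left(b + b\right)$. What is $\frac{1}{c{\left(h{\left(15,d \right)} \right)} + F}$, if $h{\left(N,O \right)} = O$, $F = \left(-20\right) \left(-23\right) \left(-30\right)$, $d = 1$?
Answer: $- \frac{1}{13798} \approx -7.2474 \cdot 10^{-5}$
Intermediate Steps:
$F = -13800$ ($F = 460 \left(-30\right) = -13800$)
$c{\left(b \right)} = 2 b^{2}$ ($c{\left(b \right)} = b 2 b = 2 b^{2}$)
$\frac{1}{c{\left(h{\left(15,d \right)} \right)} + F} = \frac{1}{2 \cdot 1^{2} - 13800} = \frac{1}{2 \cdot 1 - 13800} = \frac{1}{2 - 13800} = \frac{1}{-13798} = - \frac{1}{13798}$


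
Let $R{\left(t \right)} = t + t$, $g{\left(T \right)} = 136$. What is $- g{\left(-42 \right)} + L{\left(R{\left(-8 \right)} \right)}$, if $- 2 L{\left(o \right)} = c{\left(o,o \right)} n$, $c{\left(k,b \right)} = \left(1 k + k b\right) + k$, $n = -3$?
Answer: $200$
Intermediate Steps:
$R{\left(t \right)} = 2 t$
$c{\left(k,b \right)} = 2 k + b k$ ($c{\left(k,b \right)} = \left(k + b k\right) + k = 2 k + b k$)
$L{\left(o \right)} = \frac{3 o \left(2 + o\right)}{2}$ ($L{\left(o \right)} = - \frac{o \left(2 + o\right) \left(-3\right)}{2} = - \frac{\left(-3\right) o \left(2 + o\right)}{2} = \frac{3 o \left(2 + o\right)}{2}$)
$- g{\left(-42 \right)} + L{\left(R{\left(-8 \right)} \right)} = \left(-1\right) 136 + \frac{3 \cdot 2 \left(-8\right) \left(2 + 2 \left(-8\right)\right)}{2} = -136 + \frac{3}{2} \left(-16\right) \left(2 - 16\right) = -136 + \frac{3}{2} \left(-16\right) \left(-14\right) = -136 + 336 = 200$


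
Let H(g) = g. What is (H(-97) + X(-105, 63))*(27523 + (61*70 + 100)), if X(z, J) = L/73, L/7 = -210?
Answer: -272717043/73 ≈ -3.7358e+6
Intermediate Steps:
L = -1470 (L = 7*(-210) = -1470)
X(z, J) = -1470/73
(H(-97) + X(-105, 63))*(27523 + (61*70 + 100)) = (-97 - 1470/73)*(27523 + (61*70 + 100)) = -8551*(27523 + (4270 + 100))/73 = -8551*(27523 + 4370)/73 = -8551/73*31893 = -272717043/73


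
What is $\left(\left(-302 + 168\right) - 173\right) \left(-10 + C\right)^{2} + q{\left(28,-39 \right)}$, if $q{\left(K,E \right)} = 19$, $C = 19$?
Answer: $-24848$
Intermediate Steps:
$\left(\left(-302 + 168\right) - 173\right) \left(-10 + C\right)^{2} + q{\left(28,-39 \right)} = \left(\left(-302 + 168\right) - 173\right) \left(-10 + 19\right)^{2} + 19 = \left(-134 - 173\right) 9^{2} + 19 = \left(-307\right) 81 + 19 = -24867 + 19 = -24848$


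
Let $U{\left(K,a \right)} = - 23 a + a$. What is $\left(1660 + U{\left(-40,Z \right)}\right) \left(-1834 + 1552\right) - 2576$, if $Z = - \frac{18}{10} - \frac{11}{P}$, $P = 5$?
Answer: $-495512$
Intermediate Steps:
$Z = -4$ ($Z = - \frac{18}{10} - \frac{11}{5} = \left(-18\right) \frac{1}{10} - \frac{11}{5} = - \frac{9}{5} - \frac{11}{5} = -4$)
$U{\left(K,a \right)} = - 22 a$
$\left(1660 + U{\left(-40,Z \right)}\right) \left(-1834 + 1552\right) - 2576 = \left(1660 - -88\right) \left(-1834 + 1552\right) - 2576 = \left(1660 + 88\right) \left(-282\right) - 2576 = 1748 \left(-282\right) - 2576 = -492936 - 2576 = -495512$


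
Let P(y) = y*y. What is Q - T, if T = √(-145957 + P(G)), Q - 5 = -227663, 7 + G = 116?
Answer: -227658 - 2*I*√33519 ≈ -2.2766e+5 - 366.16*I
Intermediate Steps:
G = 109 (G = -7 + 116 = 109)
P(y) = y²
Q = -227658 (Q = 5 - 227663 = -227658)
T = 2*I*√33519 (T = √(-145957 + 109²) = √(-145957 + 11881) = √(-134076) = 2*I*√33519 ≈ 366.16*I)
Q - T = -227658 - 2*I*√33519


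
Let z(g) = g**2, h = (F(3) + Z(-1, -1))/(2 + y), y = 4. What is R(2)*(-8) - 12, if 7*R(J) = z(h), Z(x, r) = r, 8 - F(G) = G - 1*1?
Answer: -806/63 ≈ -12.794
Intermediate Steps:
F(G) = 9 - G (F(G) = 8 - (G - 1*1) = 8 - (G - 1) = 8 - (-1 + G) = 8 + (1 - G) = 9 - G)
h = 5/6 (h = ((9 - 1*3) - 1)/(2 + 4) = ((9 - 3) - 1)/6 = (6 - 1)*(1/6) = 5*(1/6) = 5/6 ≈ 0.83333)
R(J) = 25/252 (R(J) = (5/6)**2/7 = (1/7)*(25/36) = 25/252)
R(2)*(-8) - 12 = (25/252)*(-8) - 12 = -50/63 - 12 = -806/63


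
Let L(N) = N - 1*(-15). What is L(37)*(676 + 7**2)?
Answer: 37700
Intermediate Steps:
L(N) = 15 + N (L(N) = N + 15 = 15 + N)
L(37)*(676 + 7**2) = (15 + 37)*(676 + 7**2) = 52*(676 + 49) = 52*725 = 37700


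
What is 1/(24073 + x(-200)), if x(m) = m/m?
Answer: 1/24074 ≈ 4.1539e-5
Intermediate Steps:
x(m) = 1
1/(24073 + x(-200)) = 1/(24073 + 1) = 1/24074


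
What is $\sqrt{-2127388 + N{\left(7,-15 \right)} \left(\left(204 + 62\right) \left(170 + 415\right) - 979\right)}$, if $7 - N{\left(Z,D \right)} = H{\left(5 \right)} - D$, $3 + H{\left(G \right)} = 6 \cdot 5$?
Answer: $i \sqrt{7539473} \approx 2745.8 i$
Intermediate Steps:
$H{\left(G \right)} = 27$ ($H{\left(G \right)} = -3 + 6 \cdot 5 = -3 + 30 = 27$)
$N{\left(Z,D \right)} = -20 + D$ ($N{\left(Z,D \right)} = 7 - \left(27 - D\right) = 7 + \left(-27 + D\right) = -20 + D$)
$\sqrt{-2127388 + N{\left(7,-15 \right)} \left(\left(204 + 62\right) \left(170 + 415\right) - 979\right)} = \sqrt{-2127388 + \left(-20 - 15\right) \left(\left(204 + 62\right) \left(170 + 415\right) - 979\right)} = \sqrt{-2127388 - 35 \left(266 \cdot 585 - 979\right)} = \sqrt{-2127388 - 35 \left(155610 - 979\right)} = \sqrt{-2127388 - 5412085} = \sqrt{-7539473} = i \sqrt{7539473}$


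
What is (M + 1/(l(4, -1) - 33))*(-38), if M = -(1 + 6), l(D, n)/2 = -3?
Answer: 10412/39 ≈ 266.97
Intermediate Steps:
l(D, n) = -6 (l(D, n) = 2*(-3) = -6)
M = -7 (M = -1*7 = -7)
(M + 1/(l(4, -1) - 33))*(-38) = (-7 + 1/(-6 - 33))*(-38) = (-7 + 1/(-39))*(-38) = (-7 - 1/39)*(-38) = -274/39*(-38) = 10412/39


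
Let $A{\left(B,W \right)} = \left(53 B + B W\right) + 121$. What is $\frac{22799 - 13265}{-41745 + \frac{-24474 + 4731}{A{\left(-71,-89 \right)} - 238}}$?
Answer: $- \frac{3875571}{16972633} \approx -0.22834$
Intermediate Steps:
$A{\left(B,W \right)} = 121 + 53 B + B W$
$\frac{22799 - 13265}{-41745 + \frac{-24474 + 4731}{A{\left(-71,-89 \right)} - 238}} = \frac{22799 - 13265}{-41745 + \frac{-24474 + 4731}{\left(121 + 53 \left(-71\right) - -6319\right) - 238}} = \frac{9534}{-41745 - \frac{19743}{\left(121 - 3763 + 6319\right) - 238}} = \frac{9534}{-41745 - \frac{19743}{2677 - 238}} = \frac{9534}{-41745 - \frac{19743}{2439}} = \frac{9534}{-41745 - \frac{6581}{813}} = \frac{9534}{- \frac{33945266}{813}} = 9534 \left(- \frac{813}{33945266}\right) = - \frac{3875571}{16972633}$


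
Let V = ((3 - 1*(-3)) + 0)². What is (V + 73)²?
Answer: 11881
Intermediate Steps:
V = 36 (V = ((3 + 3) + 0)² = (6 + 0)² = 6² = 36)
(V + 73)² = (36 + 73)² = 109² = 11881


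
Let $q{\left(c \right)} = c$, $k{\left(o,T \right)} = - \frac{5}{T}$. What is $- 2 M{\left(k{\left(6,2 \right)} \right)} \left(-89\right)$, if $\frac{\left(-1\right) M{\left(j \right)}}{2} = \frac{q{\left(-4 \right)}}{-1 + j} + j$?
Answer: $\frac{3382}{7} \approx 483.14$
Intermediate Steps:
$M{\left(j \right)} = - 2 j + \frac{8}{-1 + j}$ ($M{\left(j \right)} = - 2 \left(\frac{1}{-1 + j} \left(-4\right) + j\right) = - 2 \left(- \frac{4}{-1 + j} + j\right) = - 2 \left(j - \frac{4}{-1 + j}\right) = - 2 j + \frac{8}{-1 + j}$)
$- 2 M{\left(k{\left(6,2 \right)} \right)} \left(-89\right) = - 2 \frac{2 \left(4 - \frac{5}{2} - \left(- \frac{5}{2}\right)^{2}\right)}{-1 - \frac{5}{2}} \left(-89\right) = - 2 \frac{2 \left(4 - \frac{5}{2} - \frac{25}{4}\right)}{- \frac{7}{2}} \left(-89\right) = - 2 \cdot 2 \left(- \frac{2}{7}\right) \left(4 - \frac{5}{2} - \frac{25}{4}\right) \left(-89\right) = - 2 \cdot 2 \left(- \frac{2}{7}\right) \left(- \frac{19}{4}\right) \left(-89\right) = \left(-2\right) \frac{19}{7} \left(-89\right) = \left(- \frac{38}{7}\right) \left(-89\right) = \frac{3382}{7}$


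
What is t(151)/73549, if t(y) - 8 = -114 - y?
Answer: -257/73549 ≈ -0.0034943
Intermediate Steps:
t(y) = -106 - y (t(y) = 8 + (-114 - y) = -106 - y)
t(151)/73549 = (-106 - 1*151)/73549 = (-106 - 151)*(1/73549) = -257*1/73549 = -257/73549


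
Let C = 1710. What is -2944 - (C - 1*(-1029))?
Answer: -5683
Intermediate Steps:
-2944 - (C - 1*(-1029)) = -2944 - (1710 - 1*(-1029)) = -2944 - (1710 + 1029) = -2944 - 1*2739 = -2944 - 2739 = -5683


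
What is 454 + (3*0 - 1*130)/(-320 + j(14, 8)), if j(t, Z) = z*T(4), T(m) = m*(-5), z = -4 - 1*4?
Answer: 7277/16 ≈ 454.81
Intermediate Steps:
z = -8 (z = -4 - 4 = -8)
T(m) = -5*m
j(t, Z) = 160 (j(t, Z) = -(-40)*4 = -8*(-20) = 160)
454 + (3*0 - 1*130)/(-320 + j(14, 8)) = 454 + (3*0 - 1*130)/(-320 + 160) = 454 + (0 - 130)/(-160) = 454 - 1/160*(-130) = 454 + 13/16 = 7277/16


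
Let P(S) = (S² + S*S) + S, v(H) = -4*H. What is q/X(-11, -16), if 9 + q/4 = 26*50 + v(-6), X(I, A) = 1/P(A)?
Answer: 2608960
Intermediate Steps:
P(S) = S + 2*S² (P(S) = (S² + S²) + S = 2*S² + S = S + 2*S²)
X(I, A) = 1/(A*(1 + 2*A))
q = 5260 (q = -36 + 4*(26*50 - 4*(-6)) = -36 + 4*(1300 + 24) = -36 + 4*1324 = -36 + 5296 = 5260)
q/X(-11, -16) = 5260/((1/((-16)*(1 + 2*(-16))))) = 5260/((-1/(16*(1 - 32)))) = 5260/((-1/16/(-31))) = 5260/((-1/16*(-1/31))) = 5260/(1/496) = 5260*496 = 2608960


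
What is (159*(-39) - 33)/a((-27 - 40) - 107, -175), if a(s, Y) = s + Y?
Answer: 6234/349 ≈ 17.862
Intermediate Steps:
a(s, Y) = Y + s
(159*(-39) - 33)/a((-27 - 40) - 107, -175) = (159*(-39) - 33)/(-175 + ((-27 - 40) - 107)) = (-6201 - 33)/(-175 + (-67 - 107)) = -6234/(-175 - 174) = -6234/(-349) = -6234*(-1/349) = 6234/349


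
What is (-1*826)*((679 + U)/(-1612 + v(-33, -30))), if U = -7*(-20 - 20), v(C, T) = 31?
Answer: 792134/1581 ≈ 501.03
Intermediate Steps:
U = 280 (U = -7*(-40) = 280)
(-1*826)*((679 + U)/(-1612 + v(-33, -30))) = (-1*826)*((679 + 280)/(-1612 + 31)) = -792134/(-1581) = -792134*(-1)/1581 = -826*(-959/1581) = 792134/1581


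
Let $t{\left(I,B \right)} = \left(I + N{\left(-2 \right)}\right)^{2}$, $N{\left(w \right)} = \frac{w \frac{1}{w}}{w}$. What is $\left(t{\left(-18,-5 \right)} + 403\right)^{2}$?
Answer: $\frac{8886361}{16} \approx 5.554 \cdot 10^{5}$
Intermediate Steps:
$N{\left(w \right)} = \frac{1}{w}$ ($N{\left(w \right)} = 1 \frac{1}{w} = \frac{1}{w}$)
$t{\left(I,B \right)} = \left(- \frac{1}{2} + I\right)^{2}$ ($t{\left(I,B \right)} = \left(I + \frac{1}{-2}\right)^{2} = \left(I - \frac{1}{2}\right)^{2} = \left(- \frac{1}{2} + I\right)^{2}$)
$\left(t{\left(-18,-5 \right)} + 403\right)^{2} = \left(\frac{\left(-1 + 2 \left(-18\right)\right)^{2}}{4} + 403\right)^{2} = \left(\frac{\left(-1 - 36\right)^{2}}{4} + 403\right)^{2} = \left(\frac{\left(-37\right)^{2}}{4} + 403\right)^{2} = \left(\frac{1}{4} \cdot 1369 + 403\right)^{2} = \left(\frac{1369}{4} + 403\right)^{2} = \left(\frac{2981}{4}\right)^{2} = \frac{8886361}{16}$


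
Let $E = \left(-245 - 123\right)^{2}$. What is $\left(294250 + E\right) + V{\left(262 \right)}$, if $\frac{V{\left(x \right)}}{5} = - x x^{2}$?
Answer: $-89493966$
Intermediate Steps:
$E = 135424$ ($E = \left(-368\right)^{2} = 135424$)
$V{\left(x \right)} = - 5 x^{3}$ ($V{\left(x \right)} = 5 - x x^{2} = 5 \left(- x^{3}\right) = - 5 x^{3}$)
$\left(294250 + E\right) + V{\left(262 \right)} = \left(294250 + 135424\right) - 5 \cdot 262^{3} = 429674 - 89923640 = -89493966$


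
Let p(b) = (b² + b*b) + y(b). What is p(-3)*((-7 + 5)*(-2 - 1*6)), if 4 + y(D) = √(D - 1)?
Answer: 224 + 32*I ≈ 224.0 + 32.0*I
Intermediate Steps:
y(D) = -4 + √(-1 + D) (y(D) = -4 + √(D - 1) = -4 + √(-1 + D))
p(b) = -4 + √(-1 + b) + 2*b² (p(b) = (b² + b*b) + (-4 + √(-1 + b)) = (b² + b²) + (-4 + √(-1 + b)) = 2*b² + (-4 + √(-1 + b)) = -4 + √(-1 + b) + 2*b²)
p(-3)*((-7 + 5)*(-2 - 1*6)) = (-4 + √(-1 - 3) + 2*(-3)²)*((-7 + 5)*(-2 - 1*6)) = (-4 + √(-4) + 2*9)*(-2*(-2 - 6)) = (-4 + 2*I + 18)*(-2*(-8)) = (14 + 2*I)*16 = 224 + 32*I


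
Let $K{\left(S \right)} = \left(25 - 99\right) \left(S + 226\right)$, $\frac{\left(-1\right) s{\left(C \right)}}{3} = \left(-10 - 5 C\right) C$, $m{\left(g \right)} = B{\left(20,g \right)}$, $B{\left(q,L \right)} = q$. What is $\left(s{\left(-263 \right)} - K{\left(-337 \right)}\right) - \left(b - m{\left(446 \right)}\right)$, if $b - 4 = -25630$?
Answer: $1047077$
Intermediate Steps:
$b = -25626$ ($b = 4 - 25630 = -25626$)
$m{\left(g \right)} = 20$
$s{\left(C \right)} = - 3 C \left(-10 - 5 C\right)$ ($s{\left(C \right)} = - 3 \left(-10 - 5 C\right) C = - 3 C \left(-10 - 5 C\right)$)
$K{\left(S \right)} = -16724 - 74 S$ ($K{\left(S \right)} = - 74 \left(226 + S\right) = -16724 - 74 S$)
$\left(s{\left(-263 \right)} - K{\left(-337 \right)}\right) - \left(b - m{\left(446 \right)}\right) = \left(15 \left(-263\right) \left(2 - 263\right) - \left(-16724 - -24938\right)\right) + \left(20 - -25626\right) = \left(15 \left(-263\right) \left(-261\right) - \left(-16724 + 24938\right)\right) + \left(20 + 25626\right) = \left(1029645 - 8214\right) + 25646 = 1021431 + 25646 = 1047077$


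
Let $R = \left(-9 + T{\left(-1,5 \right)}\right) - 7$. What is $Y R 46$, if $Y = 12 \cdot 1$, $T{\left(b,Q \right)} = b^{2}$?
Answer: $-8280$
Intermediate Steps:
$Y = 12$
$R = -15$ ($R = \left(-9 + \left(-1\right)^{2}\right) - 7 = \left(-9 + 1\right) - 7 = -8 - 7 = -15$)
$Y R 46 = 12 \left(-15\right) 46 = \left(-180\right) 46 = -8280$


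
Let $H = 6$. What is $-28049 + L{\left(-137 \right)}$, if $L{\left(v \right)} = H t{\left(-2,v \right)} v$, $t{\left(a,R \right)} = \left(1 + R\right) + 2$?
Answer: $82099$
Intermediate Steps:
$t{\left(a,R \right)} = 3 + R$
$L{\left(v \right)} = v \left(18 + 6 v\right)$ ($L{\left(v \right)} = 6 \left(3 + v\right) v = \left(18 + 6 v\right) v = v \left(18 + 6 v\right)$)
$-28049 + L{\left(-137 \right)} = -28049 + 6 \left(-137\right) \left(3 - 137\right) = -28049 + 6 \left(-137\right) \left(-134\right) = -28049 + 110148 = 82099$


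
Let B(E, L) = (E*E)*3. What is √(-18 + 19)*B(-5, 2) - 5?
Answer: 70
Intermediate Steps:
B(E, L) = 3*E² (B(E, L) = E²*3 = 3*E²)
√(-18 + 19)*B(-5, 2) - 5 = √(-18 + 19)*(3*(-5)²) - 5 = √1*(3*25) - 5 = 1*75 - 5 = 75 - 5 = 70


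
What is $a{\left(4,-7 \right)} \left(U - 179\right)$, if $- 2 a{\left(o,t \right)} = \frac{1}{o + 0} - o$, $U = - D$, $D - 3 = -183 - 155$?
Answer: $\frac{585}{2} \approx 292.5$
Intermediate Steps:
$D = -335$ ($D = 3 - 338 = -335$)
$U = 335$ ($U = \left(-1\right) \left(-335\right) = 335$)
$a{\left(o,t \right)} = \frac{o}{2} - \frac{1}{2 o}$ ($a{\left(o,t \right)} = - \frac{\frac{1}{o + 0} - o}{2} = - \frac{\frac{1}{o} - o}{2} = \frac{o}{2} - \frac{1}{2 o}$)
$a{\left(4,-7 \right)} \left(U - 179\right) = \frac{-1 + 4^{2}}{2 \cdot 4} \left(335 - 179\right) = \frac{1}{2} \cdot \frac{1}{4} \left(-1 + 16\right) 156 = \frac{1}{2} \cdot \frac{1}{4} \cdot 15 \cdot 156 = \frac{15}{8} \cdot 156 = \frac{585}{2}$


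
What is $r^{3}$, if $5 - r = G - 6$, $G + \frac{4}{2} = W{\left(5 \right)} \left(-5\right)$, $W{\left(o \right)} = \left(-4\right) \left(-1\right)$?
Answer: $35937$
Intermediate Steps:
$W{\left(o \right)} = 4$
$G = -22$ ($G = -2 + 4 \left(-5\right) = -2 - 20 = -22$)
$r = 33$ ($r = 5 - \left(-22 - 6\right) = 5 - -28 = 5 + 28 = 33$)
$r^{3} = 33^{3} = 35937$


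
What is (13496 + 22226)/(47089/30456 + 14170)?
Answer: 1087949232/431608609 ≈ 2.5207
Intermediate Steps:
(13496 + 22226)/(47089/30456 + 14170) = 35722/(47089*(1/30456) + 14170) = 35722/(47089/30456 + 14170) = 35722/(431608609/30456) = 35722*(30456/431608609) = 1087949232/431608609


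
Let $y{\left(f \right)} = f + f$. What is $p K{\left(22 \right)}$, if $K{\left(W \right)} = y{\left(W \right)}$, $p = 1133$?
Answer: $49852$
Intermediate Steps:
$y{\left(f \right)} = 2 f$
$K{\left(W \right)} = 2 W$
$p K{\left(22 \right)} = 1133 \cdot 2 \cdot 22 = 1133 \cdot 44 = 49852$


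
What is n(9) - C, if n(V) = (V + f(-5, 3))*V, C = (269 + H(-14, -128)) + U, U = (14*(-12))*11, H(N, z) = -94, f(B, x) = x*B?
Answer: 1619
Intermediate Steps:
f(B, x) = B*x
U = -1848 (U = -168*11 = -1848)
C = -1673 (C = (269 - 94) - 1848 = 175 - 1848 = -1673)
n(V) = V*(-15 + V) (n(V) = (V - 5*3)*V = (V - 15)*V = (-15 + V)*V = V*(-15 + V))
n(9) - C = 9*(-15 + 9) - 1*(-1673) = 9*(-6) + 1673 = -54 + 1673 = 1619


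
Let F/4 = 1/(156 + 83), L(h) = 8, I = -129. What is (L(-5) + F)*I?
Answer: -247164/239 ≈ -1034.2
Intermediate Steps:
F = 4/239 (F = 4/(156 + 83) = 4/239 ≈ 0.016736)
(L(-5) + F)*I = (8 + 4/239)*(-129) = (1916/239)*(-129) = -247164/239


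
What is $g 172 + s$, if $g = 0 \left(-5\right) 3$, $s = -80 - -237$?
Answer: $157$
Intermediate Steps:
$s = 157$ ($s = -80 + 237 = 157$)
$g = 0$ ($g = 0 \cdot 3 = 0$)
$g 172 + s = 0 \cdot 172 + 157 = 0 + 157 = 157$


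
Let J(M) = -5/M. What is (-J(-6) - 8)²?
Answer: 2809/36 ≈ 78.028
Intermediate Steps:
(-J(-6) - 8)² = (-(-5)/(-6) - 8)² = (-(-5)*(-1)/6 - 8)² = (-1*⅚ - 8)² = (-⅚ - 8)² = (-53/6)² = 2809/36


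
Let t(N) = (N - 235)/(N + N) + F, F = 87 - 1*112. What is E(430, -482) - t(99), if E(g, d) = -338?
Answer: -30919/99 ≈ -312.31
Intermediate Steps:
F = -25 (F = 87 - 112 = -25)
t(N) = -25 + (-235 + N)/(2*N) (t(N) = (N - 235)/(N + N) - 25 = (-235 + N)/((2*N)) - 25 = (-235 + N)*(1/(2*N)) - 25 = (-235 + N)/(2*N) - 25 = -25 + (-235 + N)/(2*N))
E(430, -482) - t(99) = -338 - (-235 - 49*99)/(2*99) = -338 - (-235 - 4851)/(2*99) = -338 - (-5086)/(2*99) = -338 - 1*(-2543/99) = -338 + 2543/99 = -30919/99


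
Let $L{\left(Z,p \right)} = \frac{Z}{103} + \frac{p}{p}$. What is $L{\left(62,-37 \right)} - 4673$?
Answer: $- \frac{481154}{103} \approx -4671.4$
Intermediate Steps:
$L{\left(Z,p \right)} = 1 + \frac{Z}{103}$ ($L{\left(Z,p \right)} = Z \frac{1}{103} + 1 = \frac{Z}{103} + 1 = 1 + \frac{Z}{103}$)
$L{\left(62,-37 \right)} - 4673 = \left(1 + \frac{1}{103} \cdot 62\right) - 4673 = \left(1 + \frac{62}{103}\right) - 4673 = \frac{165}{103} - 4673 = - \frac{481154}{103}$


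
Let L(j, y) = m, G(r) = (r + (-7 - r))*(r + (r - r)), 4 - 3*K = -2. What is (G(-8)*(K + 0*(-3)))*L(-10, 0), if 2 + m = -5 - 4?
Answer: -1232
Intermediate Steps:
K = 2 (K = 4/3 - ⅓*(-2) = 4/3 + ⅔ = 2)
m = -11 (m = -2 + (-5 - 4) = -2 - 9 = -11)
G(r) = -7*r (G(r) = -7*(r + 0) = -7*r)
L(j, y) = -11
(G(-8)*(K + 0*(-3)))*L(-10, 0) = ((-7*(-8))*(2 + 0*(-3)))*(-11) = (56*(2 + 0))*(-11) = (56*2)*(-11) = 112*(-11) = -1232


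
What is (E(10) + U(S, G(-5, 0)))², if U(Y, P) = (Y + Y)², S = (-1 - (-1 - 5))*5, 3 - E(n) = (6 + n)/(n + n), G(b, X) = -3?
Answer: 156525121/25 ≈ 6.2610e+6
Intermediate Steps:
E(n) = 3 - (6 + n)/(2*n) (E(n) = 3 - (6 + n)/(n + n) = 3 - (6 + n)/(2*n))
S = 25 (S = (-1 - 1*(-6))*5 = (-1 + 6)*5 = 5*5 = 25)
U(Y, P) = 4*Y² (U(Y, P) = (2*Y)² = 4*Y²)
(E(10) + U(S, G(-5, 0)))² = ((5/2 - 3/10) + 4*25²)² = ((5/2 - 3*⅒) + 4*625)² = ((5/2 - 3/10) + 2500)² = (11/5 + 2500)² = (12511/5)² = 156525121/25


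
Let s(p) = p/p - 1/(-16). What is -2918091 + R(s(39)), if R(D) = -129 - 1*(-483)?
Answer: -2917737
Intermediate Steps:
s(p) = 17/16 (s(p) = 1 - 1*(-1/16) = 1 + 1/16 = 17/16)
R(D) = 354 (R(D) = -129 + 483 = 354)
-2918091 + R(s(39)) = -2918091 + 354 = -2917737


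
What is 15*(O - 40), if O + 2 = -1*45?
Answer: -1305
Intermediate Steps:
O = -47 (O = -2 - 1*45 = -2 - 45 = -47)
15*(O - 40) = 15*(-47 - 40) = 15*(-87) = -1305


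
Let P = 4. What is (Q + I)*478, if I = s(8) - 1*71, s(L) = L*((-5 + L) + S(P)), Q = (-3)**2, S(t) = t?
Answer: -2868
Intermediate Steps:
Q = 9
s(L) = L*(-1 + L) (s(L) = L*((-5 + L) + 4) = L*(-1 + L))
I = -15 (I = 8*(-1 + 8) - 1*71 = 8*7 - 71 = 56 - 71 = -15)
(Q + I)*478 = (9 - 15)*478 = -6*478 = -2868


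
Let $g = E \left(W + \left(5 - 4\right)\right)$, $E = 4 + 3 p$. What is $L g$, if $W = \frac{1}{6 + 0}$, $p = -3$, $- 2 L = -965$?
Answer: $- \frac{33775}{12} \approx -2814.6$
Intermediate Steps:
$L = \frac{965}{2}$ ($L = \left(- \frac{1}{2}\right) \left(-965\right) = \frac{965}{2} \approx 482.5$)
$W = \frac{1}{6} \approx 0.16667$
$E = -5$ ($E = 4 + 3 \left(-3\right) = 4 - 9 = -5$)
$g = - \frac{35}{6}$ ($g = - 5 \left(\frac{1}{6} + \left(5 - 4\right)\right) = - 5 \left(\frac{1}{6} + 1\right) = \left(-5\right) \frac{7}{6} = - \frac{35}{6} \approx -5.8333$)
$L g = \frac{965}{2} \left(- \frac{35}{6}\right) = - \frac{33775}{12}$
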